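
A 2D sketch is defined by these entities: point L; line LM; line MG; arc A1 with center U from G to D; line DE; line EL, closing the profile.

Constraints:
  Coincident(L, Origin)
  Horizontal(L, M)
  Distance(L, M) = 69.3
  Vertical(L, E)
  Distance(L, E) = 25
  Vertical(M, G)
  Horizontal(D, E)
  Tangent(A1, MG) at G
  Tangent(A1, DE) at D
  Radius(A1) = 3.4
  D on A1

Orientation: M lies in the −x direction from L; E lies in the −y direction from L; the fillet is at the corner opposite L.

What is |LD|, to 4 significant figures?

70.48

L is at the origin; L and M share the same y with |LM| = 69.3 and M on the −x side, so M = (-69.30, 0.000). L and E share the same x with |LE| = 25.0 and E on the −y side, so E = (0.000, -25.00). The virtual corner opposite L is at (-69.30, -25.00). The tangent condition forces UG to be normal to MG and tangency of A1 to DE means the radius UD is perpendicular to DE, with radius 3.4, so the center U sits 3.4 in from both sides at U = (-65.90, -21.60). That places the tangent points at G = (-69.30, -21.60) on MG and D = (-65.90, -25.00) on DE. Then |LD| = |D − L| = 70.48.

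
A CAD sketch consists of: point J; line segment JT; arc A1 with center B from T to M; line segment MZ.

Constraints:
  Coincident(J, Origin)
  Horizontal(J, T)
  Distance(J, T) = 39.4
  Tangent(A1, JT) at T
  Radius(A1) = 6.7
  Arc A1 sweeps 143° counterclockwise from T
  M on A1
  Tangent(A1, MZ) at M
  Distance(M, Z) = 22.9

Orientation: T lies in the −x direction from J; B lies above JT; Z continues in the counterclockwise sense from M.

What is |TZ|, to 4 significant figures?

29.51

J is at the origin; J and T share the same y with |JT| = 39.4 and T on the −x side, so T = (-39.40, 0.000). Tangency of A1 to JT means the radius BT is perpendicular to JT, so B = T + (0, 6.7) = (-39.40, 6.700). On A1, T sits at bearing -90° from B; a 143° counterclockwise sweep puts M at bearing 53°, so M = B + 6.7·(cos 53°, sin 53°) = (-35.37, 12.05). The tangent condition forces BM to be normal to MZ, so MZ runs along (−sin 53°, cos 53°); with |MZ| = 22.9, Z = (-53.66, 25.83). Then |TZ| = |Z − T| = 29.51.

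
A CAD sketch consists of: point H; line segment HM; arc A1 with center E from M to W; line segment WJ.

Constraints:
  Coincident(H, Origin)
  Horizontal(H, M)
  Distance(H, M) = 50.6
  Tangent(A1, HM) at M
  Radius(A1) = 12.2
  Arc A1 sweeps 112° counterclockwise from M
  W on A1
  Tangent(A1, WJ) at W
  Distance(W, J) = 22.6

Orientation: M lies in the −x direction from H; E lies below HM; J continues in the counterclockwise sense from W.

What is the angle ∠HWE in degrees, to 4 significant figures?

6.844°

H is at the origin; HM is horizontal with |HM| = 50.6 and M on the −x side, so M = (-50.60, 0.000). Since A1 is tangent to HM there, EM ⟂ HM, so E = M + (0, -12.2) = (-50.60, -12.20). On A1, M sits at bearing 90° from E; a 112° counterclockwise sweep puts W at bearing 202°, so W = E + 12.2·(cos 202°, sin 202°) = (-61.91, -16.77). Then cos ∠HWE = WH·WE / (|WH||WE|), giving 6.844°.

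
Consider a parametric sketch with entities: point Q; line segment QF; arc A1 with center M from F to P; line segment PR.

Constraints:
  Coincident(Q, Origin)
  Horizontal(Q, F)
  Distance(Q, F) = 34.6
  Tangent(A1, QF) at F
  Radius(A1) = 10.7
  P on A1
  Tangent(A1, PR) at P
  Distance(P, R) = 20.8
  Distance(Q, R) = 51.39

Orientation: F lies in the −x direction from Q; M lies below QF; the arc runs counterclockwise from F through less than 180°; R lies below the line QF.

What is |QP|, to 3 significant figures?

46.9

Checks: |MF| = 10.70 ✓; |MP| = 10.70 ✓; ∠(MP, PR) = 90.00° ✓; |PR| = 20.80 ✓; |QR| = 51.39 ✓.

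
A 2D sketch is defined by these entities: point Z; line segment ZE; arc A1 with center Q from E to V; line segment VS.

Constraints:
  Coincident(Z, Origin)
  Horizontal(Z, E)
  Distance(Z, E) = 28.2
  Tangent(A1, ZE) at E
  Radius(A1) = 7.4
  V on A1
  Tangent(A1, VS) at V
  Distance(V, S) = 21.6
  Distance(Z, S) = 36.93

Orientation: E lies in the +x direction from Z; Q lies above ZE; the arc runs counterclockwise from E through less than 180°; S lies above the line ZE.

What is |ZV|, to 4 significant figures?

36.22

Z is at the origin; Z and E share the same y with |ZE| = 28.2 and E on the +x side, so E = (28.20, 0.000). Tangency of A1 to ZE means the radius QE is perpendicular to ZE, so Q = E + (0, 7.4) = (28.20, 7.400). Since QV ⟂ VS (tangency), |QS| = √(7.4² + 21.6²) = 22.83 regardless of where V sits on A1. So S lies on both circle(Z, 36.93) and circle(Q, 22.83); the above-ZE intersection is S = (22.28, 29.45). V is the foot of the tangent from S: V = (34.34, 11.53).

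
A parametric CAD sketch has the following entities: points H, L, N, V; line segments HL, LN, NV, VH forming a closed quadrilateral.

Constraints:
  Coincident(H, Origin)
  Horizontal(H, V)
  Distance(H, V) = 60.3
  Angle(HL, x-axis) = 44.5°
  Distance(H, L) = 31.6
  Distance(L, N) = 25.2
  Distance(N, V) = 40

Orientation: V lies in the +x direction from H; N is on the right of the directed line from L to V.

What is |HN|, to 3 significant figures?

20.6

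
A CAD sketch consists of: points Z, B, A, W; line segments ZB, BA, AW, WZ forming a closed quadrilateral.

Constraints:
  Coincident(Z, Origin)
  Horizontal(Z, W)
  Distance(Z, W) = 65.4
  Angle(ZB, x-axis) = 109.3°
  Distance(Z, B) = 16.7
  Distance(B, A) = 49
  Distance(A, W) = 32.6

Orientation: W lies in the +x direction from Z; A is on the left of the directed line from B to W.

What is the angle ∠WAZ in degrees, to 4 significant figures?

105.0°

Z is at the origin; ZW is horizontal with |ZW| = 65.4 and W in +x, so W = (65.4, 0). ZB runs at 109.3° with |ZB| = 16.7, so B = (-5.520, 15.76). A is determined by |BA| = 49.0 and |AW| = 32.6 together: it lies at the intersection of circle(B, 49.0) and circle(W, 32.6). With |BW| = 72.65, the foot of the radical line on BW is 45.54 from B and the perpendicular offset is √(49.0² − 45.54²) = 18.10. Taking the left-of-BW solution: A = (42.86, 23.55).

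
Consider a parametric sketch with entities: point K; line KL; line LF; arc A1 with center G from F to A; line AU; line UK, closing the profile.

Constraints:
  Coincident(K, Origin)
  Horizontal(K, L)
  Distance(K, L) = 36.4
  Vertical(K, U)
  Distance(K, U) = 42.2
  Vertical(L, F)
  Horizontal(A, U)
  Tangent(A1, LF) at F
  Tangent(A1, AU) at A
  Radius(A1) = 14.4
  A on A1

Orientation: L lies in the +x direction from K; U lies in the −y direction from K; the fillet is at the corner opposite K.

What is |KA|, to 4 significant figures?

47.59

K is at the origin; KL is horizontal with |KL| = 36.4 and L on the +x side, so L = (36.40, 0.000). KU is vertical with |KU| = 42.2 and U on the −y side, so U = (0.000, -42.20). The virtual corner opposite K is at (36.40, -42.20). Since A1 is tangent to LF there, GF ⟂ LF and A1 meets AU tangentially, so GA is at right angles to AU, with radius 14.4, so the center G sits 14.4 in from both sides at G = (22.00, -27.80). That places the tangent points at F = (36.40, -27.80) on LF and A = (22.00, -42.20) on AU. Then |KA| = |A − K| = 47.59.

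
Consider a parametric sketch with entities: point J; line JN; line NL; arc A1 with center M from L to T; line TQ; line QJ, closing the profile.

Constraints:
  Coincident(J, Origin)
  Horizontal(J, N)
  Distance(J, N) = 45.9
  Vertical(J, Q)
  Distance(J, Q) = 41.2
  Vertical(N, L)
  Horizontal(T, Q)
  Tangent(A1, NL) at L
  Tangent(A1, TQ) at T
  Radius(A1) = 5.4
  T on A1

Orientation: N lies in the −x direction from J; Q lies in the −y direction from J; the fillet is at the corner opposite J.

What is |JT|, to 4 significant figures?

57.77

J is at the origin; JN is horizontal with |JN| = 45.9 and N on the −x side, so N = (-45.90, 0.000). J and Q share the same x with |JQ| = 41.2 and Q on the −y side, so Q = (0.000, -41.20). The virtual corner opposite J is at (-45.90, -41.20). A1 meets NL tangentially, so ML is at right angles to NL and since A1 is tangent to TQ there, MT ⟂ TQ, with radius 5.4, so the center M sits 5.4 in from both sides at M = (-40.50, -35.80). That places the tangent points at L = (-45.90, -35.80) on NL and T = (-40.50, -41.20) on TQ. Then |JT| = |T − J| = 57.77.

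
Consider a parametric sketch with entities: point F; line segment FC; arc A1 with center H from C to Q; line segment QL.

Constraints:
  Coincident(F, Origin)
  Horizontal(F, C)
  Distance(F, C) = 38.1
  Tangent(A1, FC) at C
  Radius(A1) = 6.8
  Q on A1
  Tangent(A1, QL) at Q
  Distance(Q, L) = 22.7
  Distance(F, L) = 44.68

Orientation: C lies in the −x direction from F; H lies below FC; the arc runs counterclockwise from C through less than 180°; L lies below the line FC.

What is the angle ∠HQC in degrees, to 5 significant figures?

30.617°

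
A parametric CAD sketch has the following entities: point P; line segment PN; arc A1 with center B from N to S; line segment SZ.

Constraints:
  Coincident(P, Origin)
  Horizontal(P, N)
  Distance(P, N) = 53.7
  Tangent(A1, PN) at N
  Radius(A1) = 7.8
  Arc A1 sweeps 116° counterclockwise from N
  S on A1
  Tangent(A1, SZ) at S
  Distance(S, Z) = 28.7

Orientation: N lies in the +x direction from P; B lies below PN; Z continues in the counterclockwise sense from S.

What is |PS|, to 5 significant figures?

48.018

P is at the origin; PN is horizontal with |PN| = 53.7 and N on the +x side, so N = (53.700, 0.0000). The tangent condition forces BN to be normal to PN, so B = N + (0, -7.8) = (53.700, -7.8000). On A1, N sits at bearing 90° from B; a 116° counterclockwise sweep puts S at bearing 206°, so S = B + 7.8·(cos 206°, sin 206°) = (46.689, -11.219). Then |PS| = |S − P| = 48.018.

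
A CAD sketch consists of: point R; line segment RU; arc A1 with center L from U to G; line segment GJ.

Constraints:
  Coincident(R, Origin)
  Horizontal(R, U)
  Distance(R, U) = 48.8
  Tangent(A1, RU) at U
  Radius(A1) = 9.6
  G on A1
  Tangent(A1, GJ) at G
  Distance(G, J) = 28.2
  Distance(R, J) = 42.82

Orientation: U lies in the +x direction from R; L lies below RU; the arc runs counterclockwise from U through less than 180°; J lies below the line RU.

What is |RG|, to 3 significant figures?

40.4

Checks: |LG| = 9.600 ✓; ∠(LG, GJ) = 90.00° ✓; |GJ| = 28.20 ✓; |RJ| = 42.82 ✓.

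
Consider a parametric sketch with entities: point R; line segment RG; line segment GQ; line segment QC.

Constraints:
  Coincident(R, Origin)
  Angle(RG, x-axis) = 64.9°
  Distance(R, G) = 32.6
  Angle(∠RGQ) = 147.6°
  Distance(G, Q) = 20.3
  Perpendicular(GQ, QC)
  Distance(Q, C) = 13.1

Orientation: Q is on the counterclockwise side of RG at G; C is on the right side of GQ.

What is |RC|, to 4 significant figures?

56.76

∠RGQ = 147.6°, so GQ runs at 64.9° + (180° − 147.6°) = 97.30° from the x-axis; with |GQ| = 20.3, Q = G + 20.3·(cos 97.30°, sin 97.30°) = (11.25, 49.66). GQ is perpendicular to QC; with |QC| = 13.1 on the right of GQ, C = Q + 13.1·(0.9919, 0.1271) = (24.24, 51.32). Then |RC| = |C − R| = 56.76.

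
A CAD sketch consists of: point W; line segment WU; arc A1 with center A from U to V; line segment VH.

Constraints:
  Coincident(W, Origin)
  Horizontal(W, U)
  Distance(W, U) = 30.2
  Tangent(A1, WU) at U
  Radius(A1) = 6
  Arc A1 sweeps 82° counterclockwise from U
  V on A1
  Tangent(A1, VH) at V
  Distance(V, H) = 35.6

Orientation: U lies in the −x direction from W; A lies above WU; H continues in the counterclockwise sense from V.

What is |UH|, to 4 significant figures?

41.86

W is at the origin; WU is horizontal with |WU| = 30.2 and U on the −x side, so U = (-30.20, 0.000). A1 meets WU tangentially, so AU is at right angles to WU, so A = U + (0, 6) = (-30.20, 6.000). On A1, U sits at bearing -90° from A; an 82° counterclockwise sweep puts V at bearing -8°, so V = A + 6.0·(cos -8°, sin -8°) = (-24.26, 5.165). The tangent condition forces AV to be normal to VH, so VH runs along (−sin -8°, cos -8°); with |VH| = 35.6, H = (-19.30, 40.42). Then |UH| = |H − U| = 41.86.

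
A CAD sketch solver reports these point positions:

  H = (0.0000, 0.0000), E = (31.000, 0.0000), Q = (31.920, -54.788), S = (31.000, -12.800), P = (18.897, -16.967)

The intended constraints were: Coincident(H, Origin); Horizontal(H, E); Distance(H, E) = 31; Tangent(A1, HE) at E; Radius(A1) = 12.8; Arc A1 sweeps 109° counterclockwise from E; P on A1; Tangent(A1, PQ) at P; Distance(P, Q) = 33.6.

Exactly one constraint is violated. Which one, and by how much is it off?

Distance(P, Q) = 33.6 — off by 6.40.

H = (0.00, 0.00) ✓; H.y = 0.00, E.y = 0.00 ✓; |HE| = 31.00 ✓; ∠(SE, EH) = 90.00° ✓; |SE| = 12.80 ✓; bearing(S→P) − bearing(S→E) = 109.0° ✓; |SP| = 12.80 ✓; ∠(SP, PQ) = 90.00° ✓; |PQ| = 40.00 ✗.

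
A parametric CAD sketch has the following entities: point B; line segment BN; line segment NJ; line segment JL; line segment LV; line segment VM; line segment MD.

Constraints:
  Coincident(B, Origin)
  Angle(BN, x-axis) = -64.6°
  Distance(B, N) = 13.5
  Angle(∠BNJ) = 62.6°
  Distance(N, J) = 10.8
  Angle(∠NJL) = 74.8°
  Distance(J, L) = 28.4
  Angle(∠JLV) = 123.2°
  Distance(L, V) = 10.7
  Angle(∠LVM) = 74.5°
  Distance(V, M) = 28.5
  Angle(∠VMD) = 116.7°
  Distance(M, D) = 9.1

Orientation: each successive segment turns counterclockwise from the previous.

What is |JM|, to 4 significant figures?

19.00

B is at the origin; BN runs at -64.6° with length 13.5, so N = (5.791, -12.20). ∠BNJ = 62.6° gives NJ at 52.80° from the x-axis; with |NJ| = 10.8, J = (12.32, -3.593). ∠NJL = 74.8° gives JL at 158.0° from the x-axis; with |JL| = 28.4, L = (-14.01, 7.046). ∠JLV = 123.2° gives LV at -145.2° from the x-axis; with |LV| = 10.7, V = (-22.80, 0.9397). ∠LVM = 74.5° gives VM at -39.70° from the x-axis; with |VM| = 28.5, M = (-0.8701, -17.27). Then |JM| = |M − J| = 19.00.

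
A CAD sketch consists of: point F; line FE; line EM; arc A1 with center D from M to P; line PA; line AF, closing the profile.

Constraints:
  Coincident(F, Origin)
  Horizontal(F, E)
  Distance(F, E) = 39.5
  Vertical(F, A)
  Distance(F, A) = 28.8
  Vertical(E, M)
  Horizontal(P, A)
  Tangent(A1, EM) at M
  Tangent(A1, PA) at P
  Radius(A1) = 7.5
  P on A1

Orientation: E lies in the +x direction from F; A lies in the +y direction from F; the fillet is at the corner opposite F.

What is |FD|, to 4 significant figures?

38.44

F is at the origin; FE is horizontal with |FE| = 39.5 and E on the +x side, so E = (39.50, 0.000). FA is vertical with |FA| = 28.8 and A on the +y side, so A = (0.000, 28.80). The virtual corner opposite F is at (39.50, 28.80). The tangent condition forces DM to be normal to EM and since A1 is tangent to PA there, DP ⟂ PA, with radius 7.5, so the center D sits 7.5 in from both sides at D = (32.00, 21.30). Then |FD| = |D − F| = 38.44.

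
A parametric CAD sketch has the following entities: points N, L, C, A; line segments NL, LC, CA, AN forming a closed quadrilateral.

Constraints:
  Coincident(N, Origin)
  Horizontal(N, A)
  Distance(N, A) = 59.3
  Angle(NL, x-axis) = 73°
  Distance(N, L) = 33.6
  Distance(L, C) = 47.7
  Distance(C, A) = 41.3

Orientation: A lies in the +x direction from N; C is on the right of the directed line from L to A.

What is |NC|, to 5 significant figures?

25.076

N is at the origin; NA is horizontal with |NA| = 59.3 and A in +x, so A = (59.3, 0). NL runs at 73.0° with |NL| = 33.6, so L = (9.8237, 32.132). C is determined by |LC| = 47.7 and |CA| = 41.3 together: it lies at the intersection of circle(L, 47.7) and circle(A, 41.3). With |LA| = 58.995, the foot of the radical line on LA is 34.325 from L and the perpendicular offset is √(47.7² − 34.325²) = 33.122. Taking the right-of-LA solution: C = (20.570, -14.342).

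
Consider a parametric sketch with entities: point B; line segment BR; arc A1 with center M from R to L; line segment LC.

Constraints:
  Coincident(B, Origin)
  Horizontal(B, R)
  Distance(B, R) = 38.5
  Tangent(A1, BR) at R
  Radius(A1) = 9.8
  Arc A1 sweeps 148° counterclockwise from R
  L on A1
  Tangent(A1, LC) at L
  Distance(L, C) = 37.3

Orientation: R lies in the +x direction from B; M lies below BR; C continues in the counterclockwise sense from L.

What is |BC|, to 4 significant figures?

75.18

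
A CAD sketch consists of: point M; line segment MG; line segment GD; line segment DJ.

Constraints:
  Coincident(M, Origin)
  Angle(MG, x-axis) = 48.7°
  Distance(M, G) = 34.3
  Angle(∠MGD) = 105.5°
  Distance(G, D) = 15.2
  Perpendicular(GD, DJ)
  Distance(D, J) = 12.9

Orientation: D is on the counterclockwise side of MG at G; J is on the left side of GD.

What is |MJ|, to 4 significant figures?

31.62

∠MGD = 105.5°, so GD runs at 48.7° + (180° − 105.5°) = 123.2° from the x-axis; with |GD| = 15.2, D = G + 15.2·(cos 123.2°, sin 123.2°) = (14.32, 38.49). The perpendicularity gives DJ at right angles to GD; with |DJ| = 12.9 on the left of GD, J = D + 12.9·(-0.8368, -0.5476) = (3.521, 31.42). Then |MJ| = |J − M| = 31.62.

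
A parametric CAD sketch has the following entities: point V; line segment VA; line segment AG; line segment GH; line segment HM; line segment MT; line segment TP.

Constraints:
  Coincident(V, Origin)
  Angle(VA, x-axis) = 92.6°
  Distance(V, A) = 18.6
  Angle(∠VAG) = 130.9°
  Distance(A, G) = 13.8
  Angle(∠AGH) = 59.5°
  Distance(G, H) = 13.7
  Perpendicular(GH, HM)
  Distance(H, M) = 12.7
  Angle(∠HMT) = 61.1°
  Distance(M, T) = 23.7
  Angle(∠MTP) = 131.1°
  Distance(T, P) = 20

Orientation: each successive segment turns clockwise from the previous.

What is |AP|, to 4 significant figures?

35.29

V is at the origin; VA runs at 92.6° with length 18.6, so A = (-0.8438, 18.58). ∠VAG = 130.9° gives AG at 43.50° from the x-axis; with |AG| = 13.8, G = (9.166, 28.08). ∠AGH = 59.5° gives GH at -77.00° from the x-axis; with |GH| = 13.7, H = (12.25, 14.73). GH ⟂ HM, so HM runs at -167.0°; with |HM| = 12.7, M = (-0.1263, 11.87). ∠HMT = 61.1° gives MT at 74.10° from the x-axis; with |MT| = 23.7, T = (6.367, 34.67). ∠MTP = 131.1° gives TP at 25.20° from the x-axis; with |TP| = 20.0, P = (24.46, 43.18). Then |AP| = |P − A| = 35.29.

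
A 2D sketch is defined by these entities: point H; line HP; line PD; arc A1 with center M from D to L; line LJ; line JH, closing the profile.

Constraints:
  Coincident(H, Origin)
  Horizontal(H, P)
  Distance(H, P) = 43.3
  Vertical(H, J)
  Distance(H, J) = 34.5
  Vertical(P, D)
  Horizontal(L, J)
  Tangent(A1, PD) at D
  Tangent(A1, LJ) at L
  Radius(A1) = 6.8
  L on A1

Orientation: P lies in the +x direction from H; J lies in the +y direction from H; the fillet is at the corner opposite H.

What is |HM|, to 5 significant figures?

45.821

H is at the origin; HP is horizontal with |HP| = 43.3 and P on the +x side, so P = (43.300, 0.0000). HJ is vertical with |HJ| = 34.5 and J on the +y side, so J = (0.0000, 34.500). The virtual corner opposite H is at (43.300, 34.500). A1 meets PD tangentially, so MD is at right angles to PD and tangency of A1 to LJ means the radius ML is perpendicular to LJ, with radius 6.8, so the center M sits 6.8 in from both sides at M = (36.500, 27.700). Then |HM| = |M − H| = 45.821.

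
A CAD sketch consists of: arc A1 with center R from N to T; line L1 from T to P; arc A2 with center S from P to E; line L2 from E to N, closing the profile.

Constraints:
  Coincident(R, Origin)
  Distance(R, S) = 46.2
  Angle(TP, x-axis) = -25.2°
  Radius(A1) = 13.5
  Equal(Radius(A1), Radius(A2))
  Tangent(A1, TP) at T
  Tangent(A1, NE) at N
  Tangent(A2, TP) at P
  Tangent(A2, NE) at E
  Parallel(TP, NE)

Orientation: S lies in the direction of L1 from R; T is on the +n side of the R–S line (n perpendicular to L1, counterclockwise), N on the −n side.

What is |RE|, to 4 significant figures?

48.13

Tangency of A1 to both parallel lines with radius 13.5 puts T and N at R ± 13.5·n: T = (5.748, 12.22), N = (-5.748, -12.22). Equal radii place P and E the same way about S: P = S + 13.5·n = (47.55, -7.456), E = S − 13.5·n = (36.05, -31.89). Then |RE| = |E − R| = 48.13.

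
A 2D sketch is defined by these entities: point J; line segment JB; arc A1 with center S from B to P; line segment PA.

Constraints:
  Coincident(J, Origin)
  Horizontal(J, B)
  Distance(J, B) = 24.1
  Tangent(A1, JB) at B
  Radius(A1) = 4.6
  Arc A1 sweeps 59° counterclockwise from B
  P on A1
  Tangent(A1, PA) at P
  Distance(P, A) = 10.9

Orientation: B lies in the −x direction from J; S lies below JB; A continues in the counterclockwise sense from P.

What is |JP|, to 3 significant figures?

28.1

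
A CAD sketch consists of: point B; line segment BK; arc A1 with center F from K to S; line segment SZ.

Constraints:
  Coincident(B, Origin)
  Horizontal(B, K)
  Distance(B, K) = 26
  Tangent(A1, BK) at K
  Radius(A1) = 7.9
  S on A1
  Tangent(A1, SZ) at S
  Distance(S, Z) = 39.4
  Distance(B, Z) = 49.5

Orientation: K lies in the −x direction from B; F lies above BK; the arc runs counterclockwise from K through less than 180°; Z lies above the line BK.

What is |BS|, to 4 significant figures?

19.60

Checks: |FS| = 7.900 ✓; ∠(FS, SZ) = 90.00° ✓; |SZ| = 39.40 ✓; |BZ| = 49.50 ✓.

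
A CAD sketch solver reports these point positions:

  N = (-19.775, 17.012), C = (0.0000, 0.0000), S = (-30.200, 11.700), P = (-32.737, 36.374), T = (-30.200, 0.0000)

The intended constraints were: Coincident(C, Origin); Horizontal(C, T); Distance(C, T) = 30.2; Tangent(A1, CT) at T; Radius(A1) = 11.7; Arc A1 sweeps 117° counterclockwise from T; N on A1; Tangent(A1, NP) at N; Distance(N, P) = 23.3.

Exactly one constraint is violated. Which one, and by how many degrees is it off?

Tangent(A1, NP) at N — off by 6.80°.

C = (0.00, 0.00) ✓; C.y = 0.00, T.y = 0.00 ✓; |CT| = 30.20 ✓; ∠(ST, TC) = 90.00° ✓; |ST| = 11.70 ✓; bearing(S→N) − bearing(S→T) = 117.0° ✓; |SN| = 11.70 ✓; ∠(SN, NP) = 83.20° ✗; |NP| = 23.30 ✓.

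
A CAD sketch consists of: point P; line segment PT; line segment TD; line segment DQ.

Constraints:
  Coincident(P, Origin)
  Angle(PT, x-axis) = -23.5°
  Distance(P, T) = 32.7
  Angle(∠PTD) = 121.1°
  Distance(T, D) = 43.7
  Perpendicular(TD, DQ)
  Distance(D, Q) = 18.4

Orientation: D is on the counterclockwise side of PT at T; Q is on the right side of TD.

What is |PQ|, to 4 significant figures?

76.32

∠PTD = 121.1°, so TD runs at -23.5° + (180° − 121.1°) = 35.40° from the x-axis; with |TD| = 43.7, D = T + 43.7·(cos 35.40°, sin 35.40°) = (65.61, 12.28). The perpendicularity gives DQ at right angles to TD; with |DQ| = 18.4 on the right of TD, Q = D + 18.4·(0.5793, -0.8151) = (76.27, -2.723). Then |PQ| = |Q − P| = 76.32.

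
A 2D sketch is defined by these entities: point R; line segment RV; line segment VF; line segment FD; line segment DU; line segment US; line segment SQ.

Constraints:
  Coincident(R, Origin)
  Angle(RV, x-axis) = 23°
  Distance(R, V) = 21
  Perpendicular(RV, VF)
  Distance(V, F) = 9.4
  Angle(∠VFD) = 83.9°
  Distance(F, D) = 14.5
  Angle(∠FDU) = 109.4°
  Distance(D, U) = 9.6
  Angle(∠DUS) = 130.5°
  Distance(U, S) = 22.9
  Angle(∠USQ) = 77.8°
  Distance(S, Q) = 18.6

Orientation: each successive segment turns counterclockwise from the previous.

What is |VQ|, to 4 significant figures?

11.05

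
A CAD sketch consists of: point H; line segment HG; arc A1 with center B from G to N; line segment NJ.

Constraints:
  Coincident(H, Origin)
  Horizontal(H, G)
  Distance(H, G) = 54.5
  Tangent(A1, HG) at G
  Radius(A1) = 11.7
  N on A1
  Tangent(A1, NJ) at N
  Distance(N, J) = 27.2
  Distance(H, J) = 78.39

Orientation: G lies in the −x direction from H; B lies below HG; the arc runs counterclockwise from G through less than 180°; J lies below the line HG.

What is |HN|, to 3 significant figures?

67.0

Checks: |BN| = 11.70 ✓; ∠(BN, NJ) = 90.00° ✓; |NJ| = 27.20 ✓; |HJ| = 78.39 ✓.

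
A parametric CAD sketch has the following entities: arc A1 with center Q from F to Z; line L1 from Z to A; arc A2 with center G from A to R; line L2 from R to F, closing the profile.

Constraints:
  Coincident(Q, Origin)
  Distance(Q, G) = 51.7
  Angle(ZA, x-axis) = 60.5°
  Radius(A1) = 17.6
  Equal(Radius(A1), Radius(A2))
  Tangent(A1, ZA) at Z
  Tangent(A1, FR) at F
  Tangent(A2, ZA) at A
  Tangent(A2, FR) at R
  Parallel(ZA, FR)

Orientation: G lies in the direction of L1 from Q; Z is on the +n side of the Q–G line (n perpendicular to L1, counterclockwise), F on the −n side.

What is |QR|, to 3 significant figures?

54.6

The slot axis is L1's direction at 60.5°, so u = (cos 60.5°, sin 60.5°) = (0.492, 0.870) and n = (−sin 60.5°, cos 60.5°) = (-0.870, 0.492). Q is at the origin and G lies 51.7 along u from Q, so G = 51.7·u = (25.5, 45.0). Tangency of A1 to both parallel lines with radius 17.6 puts Z and F at Q ± 17.6·n: Z = (-15.3, 8.67), F = (15.3, -8.67). Equal radii place A and R the same way about G: A = G + 17.6·n = (10.1, 53.7), R = G − 17.6·n = (40.8, 36.3). Then |QR| = |R − Q| = 54.6.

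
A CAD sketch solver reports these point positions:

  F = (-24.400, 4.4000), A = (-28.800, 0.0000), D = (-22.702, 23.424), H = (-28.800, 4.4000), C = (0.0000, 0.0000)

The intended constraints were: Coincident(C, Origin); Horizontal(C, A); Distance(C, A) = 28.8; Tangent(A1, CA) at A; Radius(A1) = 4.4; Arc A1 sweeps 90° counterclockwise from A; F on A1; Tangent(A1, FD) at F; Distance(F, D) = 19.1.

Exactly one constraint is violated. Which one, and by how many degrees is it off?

Tangent(A1, FD) at F — off by 5.10°.

C = (0.00, 0.00) ✓; C.y = 0.00, A.y = 0.00 ✓; |CA| = 28.80 ✓; ∠(HA, AC) = 90.00° ✓; |HA| = 4.400 ✓; bearing(H→F) − bearing(H→A) = 90.00° ✓; |HF| = 4.400 ✓; ∠(HF, FD) = 95.10° ✗; |FD| = 19.10 ✓.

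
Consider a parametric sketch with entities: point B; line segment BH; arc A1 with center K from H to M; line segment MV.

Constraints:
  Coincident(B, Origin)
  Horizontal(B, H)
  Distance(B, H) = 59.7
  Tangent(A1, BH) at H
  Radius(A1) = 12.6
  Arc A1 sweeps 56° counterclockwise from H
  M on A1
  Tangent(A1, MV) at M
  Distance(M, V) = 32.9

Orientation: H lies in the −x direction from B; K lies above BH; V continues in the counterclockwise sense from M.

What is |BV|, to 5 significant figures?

45.055

On A1, H sits at bearing -90° from K; a 56° counterclockwise sweep puts M at bearing -34°, so M = K + 12.6·(cos -34°, sin -34°) = (-49.254, 5.5542). The tangent condition forces KM to be normal to MV, so MV runs along (−sin -34°, cos -34°); with |MV| = 32.9, V = (-30.857, 32.830). Then |BV| = |V − B| = 45.055.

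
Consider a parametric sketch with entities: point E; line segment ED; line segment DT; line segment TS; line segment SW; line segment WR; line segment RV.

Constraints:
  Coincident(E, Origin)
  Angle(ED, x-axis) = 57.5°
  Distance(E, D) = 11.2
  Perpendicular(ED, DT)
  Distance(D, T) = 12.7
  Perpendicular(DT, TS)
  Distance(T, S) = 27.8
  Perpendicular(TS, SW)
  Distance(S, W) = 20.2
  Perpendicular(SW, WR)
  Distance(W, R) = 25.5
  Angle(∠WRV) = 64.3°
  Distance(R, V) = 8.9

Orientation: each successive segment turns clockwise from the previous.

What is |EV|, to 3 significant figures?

5.07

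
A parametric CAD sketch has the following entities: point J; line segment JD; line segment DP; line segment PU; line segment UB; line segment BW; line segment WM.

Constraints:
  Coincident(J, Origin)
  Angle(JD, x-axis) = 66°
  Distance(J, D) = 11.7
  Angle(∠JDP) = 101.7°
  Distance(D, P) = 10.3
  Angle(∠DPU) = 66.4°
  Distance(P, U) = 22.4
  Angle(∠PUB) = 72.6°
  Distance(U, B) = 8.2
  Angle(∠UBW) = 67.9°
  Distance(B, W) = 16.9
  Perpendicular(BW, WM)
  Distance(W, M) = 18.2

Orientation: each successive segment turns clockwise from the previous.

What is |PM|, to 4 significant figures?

25.09

∠UBW = 67.9° gives BW at 14.60° from the x-axis; with |BW| = 16.9, W = (13.14, 1.184). The perpendicularity gives WM at right angles to BW, so WM runs at -75.40°; with |WM| = 18.2, M = (17.73, -16.43). Then |PM| = |M − P| = 25.09.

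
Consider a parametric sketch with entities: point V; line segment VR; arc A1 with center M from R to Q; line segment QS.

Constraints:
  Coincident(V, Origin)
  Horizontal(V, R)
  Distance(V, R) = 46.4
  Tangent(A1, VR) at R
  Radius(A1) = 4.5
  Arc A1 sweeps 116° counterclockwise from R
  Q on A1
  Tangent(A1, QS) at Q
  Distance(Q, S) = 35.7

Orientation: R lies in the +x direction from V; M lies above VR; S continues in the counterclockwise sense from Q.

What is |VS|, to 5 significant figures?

51.938

On A1, R sits at bearing -90° from M; a 116° counterclockwise sweep puts Q at bearing 26°, so Q = M + 4.5·(cos 26°, sin 26°) = (50.445, 6.4727). The tangent condition forces MQ to be normal to QS, so QS runs along (−sin 26°, cos 26°); with |QS| = 35.7, S = (34.795, 38.560). Then |VS| = |S − V| = 51.938.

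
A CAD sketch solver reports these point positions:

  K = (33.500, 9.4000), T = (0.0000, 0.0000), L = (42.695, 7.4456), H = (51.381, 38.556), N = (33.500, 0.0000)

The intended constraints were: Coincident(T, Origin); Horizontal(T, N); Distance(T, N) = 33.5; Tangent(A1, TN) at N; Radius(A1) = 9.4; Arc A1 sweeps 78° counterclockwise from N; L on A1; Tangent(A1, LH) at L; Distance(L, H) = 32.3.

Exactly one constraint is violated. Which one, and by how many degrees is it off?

Tangent(A1, LH) at L — off by 3.60°.

T = (0.00, 0.00) ✓; T.y = 0.00, N.y = 0.00 ✓; |TN| = 33.50 ✓; ∠(KN, NT) = 90.00° ✓; |KN| = 9.400 ✓; bearing(K→L) − bearing(K→N) = 78.00° ✓; |KL| = 9.400 ✓; ∠(KL, LH) = 93.60° ✗; |LH| = 32.30 ✓.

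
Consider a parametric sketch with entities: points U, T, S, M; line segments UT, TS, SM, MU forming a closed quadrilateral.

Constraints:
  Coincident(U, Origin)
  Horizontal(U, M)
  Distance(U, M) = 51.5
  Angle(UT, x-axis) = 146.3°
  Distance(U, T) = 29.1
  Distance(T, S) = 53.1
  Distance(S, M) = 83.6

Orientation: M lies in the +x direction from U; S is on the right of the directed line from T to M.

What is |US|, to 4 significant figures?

43.78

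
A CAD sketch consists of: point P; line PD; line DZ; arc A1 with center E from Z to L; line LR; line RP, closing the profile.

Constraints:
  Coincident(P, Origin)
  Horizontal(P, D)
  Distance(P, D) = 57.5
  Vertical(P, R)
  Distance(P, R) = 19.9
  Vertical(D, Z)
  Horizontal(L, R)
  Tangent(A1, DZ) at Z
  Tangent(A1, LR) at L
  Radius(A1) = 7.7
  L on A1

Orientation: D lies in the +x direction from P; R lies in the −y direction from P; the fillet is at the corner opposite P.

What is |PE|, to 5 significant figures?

51.273

P is at the origin; P and D share the same y with |PD| = 57.5 and D on the +x side, so D = (57.500, 0.0000). P and R share the same x with |PR| = 19.9 and R on the −y side, so R = (0.0000, -19.900). The virtual corner opposite P is at (57.500, -19.900). A1 meets DZ tangentially, so EZ is at right angles to DZ and since A1 is tangent to LR there, EL ⟂ LR, with radius 7.7, so the center E sits 7.7 in from both sides at E = (49.800, -12.200). Then |PE| = |E − P| = 51.273.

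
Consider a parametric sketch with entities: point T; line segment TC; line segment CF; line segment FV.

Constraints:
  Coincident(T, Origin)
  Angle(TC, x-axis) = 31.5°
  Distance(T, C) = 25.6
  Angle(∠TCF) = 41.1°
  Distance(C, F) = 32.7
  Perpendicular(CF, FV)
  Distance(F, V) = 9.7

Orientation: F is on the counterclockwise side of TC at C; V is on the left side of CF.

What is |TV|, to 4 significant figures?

15.19

T is at the origin; TC runs at 31.5° with length 25.6, so C = 25.6·(cos 31.5°, sin 31.5°) = (21.83, 13.38). ∠TCF = 41.1°, so CF runs at 31.5° + (180° − 41.1°) = 170.4° from the x-axis; with |CF| = 32.7, F = C + 32.7·(cos 170.4°, sin 170.4°) = (-10.41, 18.83). The perpendicularity gives FV at right angles to CF; with |FV| = 9.7 on the left of CF, V = F + 9.7·(-0.1668, -0.9860) = (-12.03, 9.265). Then |TV| = |V − T| = 15.19.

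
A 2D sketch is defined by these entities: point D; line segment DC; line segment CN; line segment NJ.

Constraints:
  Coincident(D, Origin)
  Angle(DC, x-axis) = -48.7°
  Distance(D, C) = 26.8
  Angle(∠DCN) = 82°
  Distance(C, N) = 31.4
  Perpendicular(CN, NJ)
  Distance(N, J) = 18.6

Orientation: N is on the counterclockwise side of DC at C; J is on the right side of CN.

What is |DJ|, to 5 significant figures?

52.945

D is at the origin; DC runs at -48.7° with length 26.8, so C = 26.8·(cos -48.7°, sin -48.7°) = (17.688, -20.134). ∠DCN = 82.0°, so CN runs at -48.7° + (180° − 82.0°) = 49.300° from the x-axis; with |CN| = 31.4, N = C + 31.4·(cos 49.300°, sin 49.300°) = (38.164, 3.6715). The perpendicularity gives NJ at right angles to CN; with |NJ| = 18.6 on the right of CN, J = N + 18.6·(0.75813, -0.65210) = (52.265, -8.4575). Then |DJ| = |J − D| = 52.945.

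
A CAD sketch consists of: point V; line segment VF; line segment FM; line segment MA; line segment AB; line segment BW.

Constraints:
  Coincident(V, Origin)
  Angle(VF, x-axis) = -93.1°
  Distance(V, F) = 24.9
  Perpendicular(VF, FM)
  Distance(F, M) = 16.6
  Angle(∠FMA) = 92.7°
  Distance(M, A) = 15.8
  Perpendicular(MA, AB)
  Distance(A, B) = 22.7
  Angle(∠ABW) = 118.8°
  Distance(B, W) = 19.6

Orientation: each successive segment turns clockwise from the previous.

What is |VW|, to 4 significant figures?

29.25

The perpendicularity gives AB at right angles to MA, so AB runs at -0.4000°; with |AB| = 22.7, B = (4.887, -8.325). ∠ABW = 118.8° gives BW at -61.60° from the x-axis; with |BW| = 19.6, W = (14.21, -25.57). Then |VW| = |W − V| = 29.25.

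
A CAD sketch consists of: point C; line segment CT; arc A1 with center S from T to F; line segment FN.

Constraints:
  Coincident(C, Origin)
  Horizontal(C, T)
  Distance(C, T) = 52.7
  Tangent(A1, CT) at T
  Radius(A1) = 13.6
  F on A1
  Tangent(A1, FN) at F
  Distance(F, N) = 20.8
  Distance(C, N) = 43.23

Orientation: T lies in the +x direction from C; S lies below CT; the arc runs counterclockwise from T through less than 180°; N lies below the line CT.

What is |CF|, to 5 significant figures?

40.928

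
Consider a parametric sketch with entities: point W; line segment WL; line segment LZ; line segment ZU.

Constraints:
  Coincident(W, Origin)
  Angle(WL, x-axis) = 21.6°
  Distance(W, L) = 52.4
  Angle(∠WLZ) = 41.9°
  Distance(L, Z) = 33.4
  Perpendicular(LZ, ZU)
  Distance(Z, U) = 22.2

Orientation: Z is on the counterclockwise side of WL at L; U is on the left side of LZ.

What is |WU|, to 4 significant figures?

13.97

∠WLZ = 41.9°, so LZ runs at 21.6° + (180° − 41.9°) = 159.7° from the x-axis; with |LZ| = 33.4, Z = L + 33.4·(cos 159.7°, sin 159.7°) = (17.39, 30.88). LZ ⟂ ZU; with |ZU| = 22.2 on the left of LZ, U = Z + 22.2·(-0.3469, -0.9379) = (9.693, 10.06). Then |WU| = |U − W| = 13.97.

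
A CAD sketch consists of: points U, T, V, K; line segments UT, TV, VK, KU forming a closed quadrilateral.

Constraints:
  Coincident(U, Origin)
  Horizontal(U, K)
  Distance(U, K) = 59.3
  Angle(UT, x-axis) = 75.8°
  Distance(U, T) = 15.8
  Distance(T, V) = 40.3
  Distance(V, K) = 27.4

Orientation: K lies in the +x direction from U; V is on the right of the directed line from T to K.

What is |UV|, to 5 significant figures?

36.037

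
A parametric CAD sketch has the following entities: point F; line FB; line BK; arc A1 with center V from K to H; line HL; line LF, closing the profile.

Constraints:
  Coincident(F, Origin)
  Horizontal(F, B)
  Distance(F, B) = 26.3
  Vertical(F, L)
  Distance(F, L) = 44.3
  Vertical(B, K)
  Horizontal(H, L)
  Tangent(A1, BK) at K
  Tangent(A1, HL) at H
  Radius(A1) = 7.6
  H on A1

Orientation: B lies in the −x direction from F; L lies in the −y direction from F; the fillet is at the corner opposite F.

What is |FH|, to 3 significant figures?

48.1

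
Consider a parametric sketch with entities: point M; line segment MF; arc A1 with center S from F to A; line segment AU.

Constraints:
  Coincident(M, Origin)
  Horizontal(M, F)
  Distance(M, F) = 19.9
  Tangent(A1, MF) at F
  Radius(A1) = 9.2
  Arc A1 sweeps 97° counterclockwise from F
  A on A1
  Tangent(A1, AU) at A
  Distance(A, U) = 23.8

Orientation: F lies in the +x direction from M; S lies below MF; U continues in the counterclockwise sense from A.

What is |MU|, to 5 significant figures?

36.593

On A1, F sits at bearing 90° from S; a 97° counterclockwise sweep puts A at bearing 187°, so A = S + 9.2·(cos 187°, sin 187°) = (10.769, -10.321). The tangent condition forces SA to be normal to AU, so AU runs along (−sin 187°, cos 187°); with |AU| = 23.8, U = (13.669, -33.944). Then |MU| = |U − M| = 36.593.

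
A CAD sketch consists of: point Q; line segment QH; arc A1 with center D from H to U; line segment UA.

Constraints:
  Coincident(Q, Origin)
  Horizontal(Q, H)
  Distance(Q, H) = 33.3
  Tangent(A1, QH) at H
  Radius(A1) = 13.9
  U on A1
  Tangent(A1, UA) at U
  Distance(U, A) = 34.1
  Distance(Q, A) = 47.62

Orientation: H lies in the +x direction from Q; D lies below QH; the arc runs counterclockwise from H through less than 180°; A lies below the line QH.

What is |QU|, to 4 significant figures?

22.82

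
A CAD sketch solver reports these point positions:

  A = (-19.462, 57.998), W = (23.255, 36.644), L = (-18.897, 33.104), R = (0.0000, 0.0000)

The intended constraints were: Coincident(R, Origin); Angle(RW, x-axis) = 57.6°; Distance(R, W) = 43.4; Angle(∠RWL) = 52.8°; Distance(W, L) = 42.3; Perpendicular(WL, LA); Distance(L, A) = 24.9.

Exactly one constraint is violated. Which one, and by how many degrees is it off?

Perpendicular(WL, LA) — off by 3.50°.

R = (0.00, 0.00) ✓; RW at 57.60° ✓; |RW| = 43.40 ✓; ∠RWL = 52.80° ✓; |WL| = 42.30 ✓; ∠(WL, LA) = 93.50° ✗; |LA| = 24.90 ✓.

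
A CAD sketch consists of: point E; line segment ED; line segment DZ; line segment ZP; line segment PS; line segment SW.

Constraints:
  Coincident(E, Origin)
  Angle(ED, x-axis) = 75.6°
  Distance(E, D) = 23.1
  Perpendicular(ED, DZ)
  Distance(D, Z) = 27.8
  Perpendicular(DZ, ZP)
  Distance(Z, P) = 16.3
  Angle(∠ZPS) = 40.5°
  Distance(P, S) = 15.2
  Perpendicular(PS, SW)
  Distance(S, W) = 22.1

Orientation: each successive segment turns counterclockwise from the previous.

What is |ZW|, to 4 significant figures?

11.85

∠ZPS = 40.5° gives PS at 35.10° from the x-axis; with |PS| = 15.2, S = (-12.80, 22.24). The perpendicularity gives SW at right angles to PS, so SW runs at 125.1°; with |SW| = 22.1, W = (-25.51, 40.32). Then |ZW| = |W − Z| = 11.85.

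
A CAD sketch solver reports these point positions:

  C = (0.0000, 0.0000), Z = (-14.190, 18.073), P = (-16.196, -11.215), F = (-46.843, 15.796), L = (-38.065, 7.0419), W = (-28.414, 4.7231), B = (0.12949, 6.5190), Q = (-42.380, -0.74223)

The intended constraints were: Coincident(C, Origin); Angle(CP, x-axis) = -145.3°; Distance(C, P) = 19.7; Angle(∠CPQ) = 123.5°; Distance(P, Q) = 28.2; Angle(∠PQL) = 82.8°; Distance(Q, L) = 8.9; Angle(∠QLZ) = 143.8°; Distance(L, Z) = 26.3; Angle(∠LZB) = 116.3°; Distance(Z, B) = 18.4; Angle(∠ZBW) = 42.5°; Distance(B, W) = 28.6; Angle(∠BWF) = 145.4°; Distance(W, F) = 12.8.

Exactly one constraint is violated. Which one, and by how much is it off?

Distance(W, F) = 12.8 — off by 8.70.

C = (0.00, 0.00) ✓; CP at -145.3° ✓; |CP| = 19.70 ✓; ∠CPQ = 123.5° ✓; |PQ| = 28.20 ✓; ∠PQL = 82.80° ✓; |QL| = 8.900 ✓; ∠QLZ = 143.8° ✓; |LZ| = 26.30 ✓; ∠LZB = 116.3° ✓; |ZB| = 18.40 ✓; ∠ZBW = 42.50° ✓; |BW| = 28.60 ✓; ∠BWF = 145.4° ✓; |WF| = 21.50 ✗.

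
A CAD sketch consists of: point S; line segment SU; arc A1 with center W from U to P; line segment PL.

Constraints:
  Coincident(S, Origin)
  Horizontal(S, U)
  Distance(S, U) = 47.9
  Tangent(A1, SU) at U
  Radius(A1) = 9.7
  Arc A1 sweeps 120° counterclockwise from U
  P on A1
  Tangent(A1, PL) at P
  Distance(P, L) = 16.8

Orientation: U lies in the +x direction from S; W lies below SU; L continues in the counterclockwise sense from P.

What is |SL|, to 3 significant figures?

56.0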